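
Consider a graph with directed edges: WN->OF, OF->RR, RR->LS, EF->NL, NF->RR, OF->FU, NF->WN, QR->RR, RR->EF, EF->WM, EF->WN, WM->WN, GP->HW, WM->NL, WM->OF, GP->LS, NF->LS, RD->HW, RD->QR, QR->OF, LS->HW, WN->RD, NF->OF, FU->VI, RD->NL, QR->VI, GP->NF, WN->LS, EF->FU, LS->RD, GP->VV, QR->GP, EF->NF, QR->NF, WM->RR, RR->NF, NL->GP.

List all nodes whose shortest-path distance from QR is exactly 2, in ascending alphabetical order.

Level 0: QR
Level 1: GP, NF, OF, RR, VI
Level 2: EF, FU, HW, LS, VV, WN
Level 3: NL, RD, WM

EF, FU, HW, LS, VV, WN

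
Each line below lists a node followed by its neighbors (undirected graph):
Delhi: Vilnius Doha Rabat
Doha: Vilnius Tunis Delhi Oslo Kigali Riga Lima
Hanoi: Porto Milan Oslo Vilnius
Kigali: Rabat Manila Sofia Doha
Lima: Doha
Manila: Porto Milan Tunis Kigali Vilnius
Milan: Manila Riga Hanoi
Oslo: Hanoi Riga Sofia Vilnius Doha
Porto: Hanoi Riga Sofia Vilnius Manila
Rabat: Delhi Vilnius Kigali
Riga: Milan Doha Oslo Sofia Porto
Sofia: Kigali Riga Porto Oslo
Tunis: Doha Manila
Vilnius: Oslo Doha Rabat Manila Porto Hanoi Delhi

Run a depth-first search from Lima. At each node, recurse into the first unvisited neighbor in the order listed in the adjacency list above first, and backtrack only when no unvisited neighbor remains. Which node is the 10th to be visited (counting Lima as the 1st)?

Visit Lima
Lima → Doha
Doha → Vilnius
Vilnius → Oslo
Oslo → Hanoi
Hanoi → Porto
Porto → Riga
Riga → Milan
Milan → Manila
Manila → Tunis
Manila → Kigali
Kigali → Rabat
Rabat → Delhi
Kigali → Sofia

Visit order: Lima, Doha, Vilnius, Oslo, Hanoi, Porto, Riga, Milan, Manila, Tunis, Kigali, Rabat, Delhi, Sofia

Tunis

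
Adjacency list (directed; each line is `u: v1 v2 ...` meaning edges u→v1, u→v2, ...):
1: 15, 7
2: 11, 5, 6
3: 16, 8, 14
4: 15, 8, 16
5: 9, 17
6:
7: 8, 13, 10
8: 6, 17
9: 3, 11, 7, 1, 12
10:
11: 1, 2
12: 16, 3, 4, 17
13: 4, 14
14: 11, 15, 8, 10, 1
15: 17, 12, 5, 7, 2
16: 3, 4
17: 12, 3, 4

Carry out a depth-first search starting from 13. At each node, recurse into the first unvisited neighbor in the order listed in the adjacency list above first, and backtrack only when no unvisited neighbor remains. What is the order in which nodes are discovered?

13, 4, 15, 17, 12, 16, 3, 8, 6, 14, 11, 1, 7, 10, 2, 5, 9

Visit 13
13 → 4
4 → 15
15 → 17
17 → 12
12 → 16
16 → 3
3 → 8
8 → 6
3 → 14
14 → 11
11 → 1
1 → 7
7 → 10
11 → 2
2 → 5
5 → 9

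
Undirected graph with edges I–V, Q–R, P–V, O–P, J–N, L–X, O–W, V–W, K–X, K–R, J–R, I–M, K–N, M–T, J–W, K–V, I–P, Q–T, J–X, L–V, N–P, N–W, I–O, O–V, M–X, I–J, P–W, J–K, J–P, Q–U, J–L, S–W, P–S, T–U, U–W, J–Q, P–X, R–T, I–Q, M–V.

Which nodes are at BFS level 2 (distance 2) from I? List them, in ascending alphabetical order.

Level 0: I
Level 1: J, M, O, P, Q, V
Level 2: K, L, N, R, S, T, U, W, X

K, L, N, R, S, T, U, W, X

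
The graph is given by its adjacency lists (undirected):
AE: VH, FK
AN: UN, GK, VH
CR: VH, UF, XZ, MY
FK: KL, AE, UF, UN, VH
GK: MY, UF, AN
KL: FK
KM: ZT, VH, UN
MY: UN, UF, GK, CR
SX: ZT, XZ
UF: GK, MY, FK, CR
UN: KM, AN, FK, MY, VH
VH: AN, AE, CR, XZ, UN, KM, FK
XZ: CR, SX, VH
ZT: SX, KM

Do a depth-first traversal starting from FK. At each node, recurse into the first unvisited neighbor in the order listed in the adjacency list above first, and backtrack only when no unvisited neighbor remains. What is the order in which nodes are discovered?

Visit FK
FK → KL
FK → AE
AE → VH
VH → AN
AN → UN
UN → KM
KM → ZT
ZT → SX
SX → XZ
XZ → CR
CR → UF
UF → GK
GK → MY

FK → KL → AE → VH → AN → UN → KM → ZT → SX → XZ → CR → UF → GK → MY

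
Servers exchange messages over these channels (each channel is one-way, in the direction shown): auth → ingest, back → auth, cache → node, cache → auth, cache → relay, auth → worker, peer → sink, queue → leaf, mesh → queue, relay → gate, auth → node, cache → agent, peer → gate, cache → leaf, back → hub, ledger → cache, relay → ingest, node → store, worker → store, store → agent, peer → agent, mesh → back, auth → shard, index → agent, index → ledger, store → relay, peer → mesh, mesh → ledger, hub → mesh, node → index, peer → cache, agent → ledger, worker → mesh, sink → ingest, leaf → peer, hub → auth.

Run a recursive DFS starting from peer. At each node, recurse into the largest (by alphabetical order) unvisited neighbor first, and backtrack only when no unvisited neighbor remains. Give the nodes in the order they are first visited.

Visit peer
peer → sink
sink → ingest
peer → mesh
mesh → queue
queue → leaf
mesh → ledger
ledger → cache
cache → relay
relay → gate
cache → node
node → store
store → agent
node → index
cache → auth
auth → worker
auth → shard
mesh → back
back → hub

peer sink ingest mesh queue leaf ledger cache relay gate node store agent index auth worker shard back hub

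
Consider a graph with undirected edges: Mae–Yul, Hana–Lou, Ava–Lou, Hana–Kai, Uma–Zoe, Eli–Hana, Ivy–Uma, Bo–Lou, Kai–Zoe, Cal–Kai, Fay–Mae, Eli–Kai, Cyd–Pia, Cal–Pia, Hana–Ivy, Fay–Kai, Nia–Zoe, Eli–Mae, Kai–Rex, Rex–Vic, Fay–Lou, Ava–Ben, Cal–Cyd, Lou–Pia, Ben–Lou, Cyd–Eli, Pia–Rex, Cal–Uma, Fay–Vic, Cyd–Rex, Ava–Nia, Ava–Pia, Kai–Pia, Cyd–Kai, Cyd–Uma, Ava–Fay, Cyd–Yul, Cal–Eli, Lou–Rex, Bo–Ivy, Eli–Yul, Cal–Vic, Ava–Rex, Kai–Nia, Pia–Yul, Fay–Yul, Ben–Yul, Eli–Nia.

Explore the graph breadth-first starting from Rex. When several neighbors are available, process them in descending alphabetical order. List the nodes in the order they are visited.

Visit Rex; enqueue Vic, Pia, Lou, Kai, Cyd, Ava → queue [Vic, Pia, Lou, Kai, Cyd, Ava]
Visit Vic; enqueue Fay, Cal → queue [Pia, Lou, Kai, Cyd, Ava, Fay, Cal]
Visit Pia; enqueue Yul → queue [Lou, Kai, Cyd, Ava, Fay, Cal, Yul]
Visit Lou; enqueue Hana, Bo, Ben → queue [Kai, Cyd, Ava, Fay, Cal, Yul, Hana, Bo, Ben]
Visit Kai; enqueue Zoe, Nia, Eli → queue [Cyd, Ava, Fay, Cal, Yul, Hana, Bo, Ben, Zoe, Nia, Eli]
Visit Cyd; enqueue Uma → queue [Ava, Fay, Cal, Yul, Hana, Bo, Ben, Zoe, Nia, Eli, Uma]
Visit Ava → queue [Fay, Cal, Yul, Hana, Bo, Ben, Zoe, Nia, Eli, Uma]
Visit Fay; enqueue Mae → queue [Cal, Yul, Hana, Bo, Ben, Zoe, Nia, Eli, Uma, Mae]
Visit Cal → queue [Yul, Hana, Bo, Ben, Zoe, Nia, Eli, Uma, Mae]
Visit Yul → queue [Hana, Bo, Ben, Zoe, Nia, Eli, Uma, Mae]
Visit Hana; enqueue Ivy → queue [Bo, Ben, Zoe, Nia, Eli, Uma, Mae, Ivy]
Visit Bo → queue [Ben, Zoe, Nia, Eli, Uma, Mae, Ivy]
Visit Ben → queue [Zoe, Nia, Eli, Uma, Mae, Ivy]
Visit Zoe → queue [Nia, Eli, Uma, Mae, Ivy]
Visit Nia → queue [Eli, Uma, Mae, Ivy]
Visit Eli → queue [Uma, Mae, Ivy]
Visit Uma → queue [Mae, Ivy]
Visit Mae → queue [Ivy]
Visit Ivy → queue []

Rex, Vic, Pia, Lou, Kai, Cyd, Ava, Fay, Cal, Yul, Hana, Bo, Ben, Zoe, Nia, Eli, Uma, Mae, Ivy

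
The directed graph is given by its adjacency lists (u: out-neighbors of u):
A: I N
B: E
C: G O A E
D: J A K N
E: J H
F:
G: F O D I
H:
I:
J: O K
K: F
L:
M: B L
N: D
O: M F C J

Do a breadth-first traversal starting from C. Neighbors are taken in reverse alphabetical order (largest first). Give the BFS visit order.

Visit C; enqueue O, G, E, A → queue [O, G, E, A]
Visit O; enqueue M, J, F → queue [G, E, A, M, J, F]
Visit G; enqueue I, D → queue [E, A, M, J, F, I, D]
Visit E; enqueue H → queue [A, M, J, F, I, D, H]
Visit A; enqueue N → queue [M, J, F, I, D, H, N]
Visit M; enqueue L, B → queue [J, F, I, D, H, N, L, B]
Visit J; enqueue K → queue [F, I, D, H, N, L, B, K]
Visit F → queue [I, D, H, N, L, B, K]
Visit I → queue [D, H, N, L, B, K]
Visit D → queue [H, N, L, B, K]
Visit H → queue [N, L, B, K]
Visit N → queue [L, B, K]
Visit L → queue [B, K]
Visit B → queue [K]
Visit K → queue []

C, O, G, E, A, M, J, F, I, D, H, N, L, B, K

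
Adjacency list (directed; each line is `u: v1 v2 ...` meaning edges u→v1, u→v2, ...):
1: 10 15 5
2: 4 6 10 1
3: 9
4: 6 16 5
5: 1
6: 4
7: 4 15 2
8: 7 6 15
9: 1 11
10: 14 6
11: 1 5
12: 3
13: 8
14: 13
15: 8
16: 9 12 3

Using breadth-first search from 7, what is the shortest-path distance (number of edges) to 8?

2

Level 0: 7
Level 1: 2, 4, 15
Level 2: 1, 5, 6, 8, 10, 16
Level 3: 3, 9, 12, 14
Level 4: 11, 13
8 first appears at level 2.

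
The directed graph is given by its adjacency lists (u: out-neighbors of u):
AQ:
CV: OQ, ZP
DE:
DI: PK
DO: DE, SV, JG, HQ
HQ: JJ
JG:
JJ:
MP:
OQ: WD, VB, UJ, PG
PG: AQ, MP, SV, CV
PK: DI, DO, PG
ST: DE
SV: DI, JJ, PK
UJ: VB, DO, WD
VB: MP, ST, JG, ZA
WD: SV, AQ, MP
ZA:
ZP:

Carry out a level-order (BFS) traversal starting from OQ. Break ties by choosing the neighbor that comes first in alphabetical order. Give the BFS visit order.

OQ → PG → UJ → VB → WD → AQ → CV → MP → SV → DO → JG → ST → ZA → ZP → DI → JJ → PK → DE → HQ

Visit OQ; enqueue PG, UJ, VB, WD → queue [PG, UJ, VB, WD]
Visit PG; enqueue AQ, CV, MP, SV → queue [UJ, VB, WD, AQ, CV, MP, SV]
Visit UJ; enqueue DO → queue [VB, WD, AQ, CV, MP, SV, DO]
Visit VB; enqueue JG, ST, ZA → queue [WD, AQ, CV, MP, SV, DO, JG, ST, ZA]
Visit WD → queue [AQ, CV, MP, SV, DO, JG, ST, ZA]
Visit AQ → queue [CV, MP, SV, DO, JG, ST, ZA]
Visit CV; enqueue ZP → queue [MP, SV, DO, JG, ST, ZA, ZP]
Visit MP → queue [SV, DO, JG, ST, ZA, ZP]
Visit SV; enqueue DI, JJ, PK → queue [DO, JG, ST, ZA, ZP, DI, JJ, PK]
Visit DO; enqueue DE, HQ → queue [JG, ST, ZA, ZP, DI, JJ, PK, DE, HQ]
Visit JG → queue [ST, ZA, ZP, DI, JJ, PK, DE, HQ]
Visit ST → queue [ZA, ZP, DI, JJ, PK, DE, HQ]
Visit ZA → queue [ZP, DI, JJ, PK, DE, HQ]
Visit ZP → queue [DI, JJ, PK, DE, HQ]
Visit DI → queue [JJ, PK, DE, HQ]
Visit JJ → queue [PK, DE, HQ]
Visit PK → queue [DE, HQ]
Visit DE → queue [HQ]
Visit HQ → queue []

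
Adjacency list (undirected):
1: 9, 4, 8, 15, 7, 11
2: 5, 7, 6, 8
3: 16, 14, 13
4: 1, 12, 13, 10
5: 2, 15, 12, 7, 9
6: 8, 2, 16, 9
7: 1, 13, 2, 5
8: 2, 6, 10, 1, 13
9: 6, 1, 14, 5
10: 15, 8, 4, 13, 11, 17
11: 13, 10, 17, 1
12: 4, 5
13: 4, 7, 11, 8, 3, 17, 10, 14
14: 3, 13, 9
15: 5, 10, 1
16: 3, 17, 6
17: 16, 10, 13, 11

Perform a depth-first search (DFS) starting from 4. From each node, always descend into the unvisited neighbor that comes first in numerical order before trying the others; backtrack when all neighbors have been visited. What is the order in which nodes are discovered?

Visit 4
4 → 1
1 → 7
7 → 2
2 → 5
5 → 9
9 → 6
6 → 8
8 → 10
10 → 11
11 → 13
13 → 3
3 → 14
3 → 16
16 → 17
10 → 15
5 → 12

4, 1, 7, 2, 5, 9, 6, 8, 10, 11, 13, 3, 14, 16, 17, 15, 12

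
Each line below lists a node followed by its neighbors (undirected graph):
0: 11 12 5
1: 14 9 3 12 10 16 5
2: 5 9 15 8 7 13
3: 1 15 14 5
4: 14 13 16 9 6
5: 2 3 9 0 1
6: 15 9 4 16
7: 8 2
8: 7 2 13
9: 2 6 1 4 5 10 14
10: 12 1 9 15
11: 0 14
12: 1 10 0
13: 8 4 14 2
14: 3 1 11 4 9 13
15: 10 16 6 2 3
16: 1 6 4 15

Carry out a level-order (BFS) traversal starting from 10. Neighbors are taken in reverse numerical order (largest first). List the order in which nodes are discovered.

Visit 10; enqueue 15, 12, 9, 1 → queue [15, 12, 9, 1]
Visit 15; enqueue 16, 6, 3, 2 → queue [12, 9, 1, 16, 6, 3, 2]
Visit 12; enqueue 0 → queue [9, 1, 16, 6, 3, 2, 0]
Visit 9; enqueue 14, 5, 4 → queue [1, 16, 6, 3, 2, 0, 14, 5, 4]
Visit 1 → queue [16, 6, 3, 2, 0, 14, 5, 4]
Visit 16 → queue [6, 3, 2, 0, 14, 5, 4]
Visit 6 → queue [3, 2, 0, 14, 5, 4]
Visit 3 → queue [2, 0, 14, 5, 4]
Visit 2; enqueue 13, 8, 7 → queue [0, 14, 5, 4, 13, 8, 7]
Visit 0; enqueue 11 → queue [14, 5, 4, 13, 8, 7, 11]
Visit 14 → queue [5, 4, 13, 8, 7, 11]
Visit 5 → queue [4, 13, 8, 7, 11]
Visit 4 → queue [13, 8, 7, 11]
Visit 13 → queue [8, 7, 11]
Visit 8 → queue [7, 11]
Visit 7 → queue [11]
Visit 11 → queue []

10, 15, 12, 9, 1, 16, 6, 3, 2, 0, 14, 5, 4, 13, 8, 7, 11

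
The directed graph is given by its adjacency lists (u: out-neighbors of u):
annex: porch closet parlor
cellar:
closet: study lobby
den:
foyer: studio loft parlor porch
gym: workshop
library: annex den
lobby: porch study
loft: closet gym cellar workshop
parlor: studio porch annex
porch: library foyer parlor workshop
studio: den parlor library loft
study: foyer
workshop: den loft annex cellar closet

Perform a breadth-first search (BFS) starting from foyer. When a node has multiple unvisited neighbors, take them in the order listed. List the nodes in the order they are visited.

Visit foyer; enqueue studio, loft, parlor, porch → queue [studio, loft, parlor, porch]
Visit studio; enqueue den, library → queue [loft, parlor, porch, den, library]
Visit loft; enqueue closet, gym, cellar, workshop → queue [parlor, porch, den, library, closet, gym, cellar, workshop]
Visit parlor; enqueue annex → queue [porch, den, library, closet, gym, cellar, workshop, annex]
Visit porch → queue [den, library, closet, gym, cellar, workshop, annex]
Visit den → queue [library, closet, gym, cellar, workshop, annex]
Visit library → queue [closet, gym, cellar, workshop, annex]
Visit closet; enqueue study, lobby → queue [gym, cellar, workshop, annex, study, lobby]
Visit gym → queue [cellar, workshop, annex, study, lobby]
Visit cellar → queue [workshop, annex, study, lobby]
Visit workshop → queue [annex, study, lobby]
Visit annex → queue [study, lobby]
Visit study → queue [lobby]
Visit lobby → queue []

foyer, studio, loft, parlor, porch, den, library, closet, gym, cellar, workshop, annex, study, lobby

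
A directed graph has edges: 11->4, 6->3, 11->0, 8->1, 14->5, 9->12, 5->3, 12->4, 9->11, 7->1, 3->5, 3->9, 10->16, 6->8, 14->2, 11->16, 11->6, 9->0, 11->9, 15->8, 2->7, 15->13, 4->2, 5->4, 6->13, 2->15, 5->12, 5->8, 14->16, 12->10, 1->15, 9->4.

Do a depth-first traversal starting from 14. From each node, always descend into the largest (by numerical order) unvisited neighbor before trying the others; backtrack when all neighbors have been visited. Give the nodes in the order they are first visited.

14, 16, 5, 12, 10, 4, 2, 15, 13, 8, 1, 7, 3, 9, 11, 6, 0

Visit 14
14 → 16
14 → 5
5 → 12
12 → 10
12 → 4
4 → 2
2 → 15
15 → 13
15 → 8
8 → 1
2 → 7
5 → 3
3 → 9
9 → 11
11 → 6
11 → 0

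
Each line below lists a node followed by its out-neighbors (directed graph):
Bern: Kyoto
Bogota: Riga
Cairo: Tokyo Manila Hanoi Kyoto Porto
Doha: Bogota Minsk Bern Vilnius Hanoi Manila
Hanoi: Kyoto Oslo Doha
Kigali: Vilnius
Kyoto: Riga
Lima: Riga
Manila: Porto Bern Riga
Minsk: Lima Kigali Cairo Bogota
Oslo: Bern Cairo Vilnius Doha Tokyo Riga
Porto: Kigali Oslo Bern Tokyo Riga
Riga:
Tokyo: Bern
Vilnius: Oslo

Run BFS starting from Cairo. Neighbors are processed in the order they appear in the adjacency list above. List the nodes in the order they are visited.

Cairo → Tokyo → Manila → Hanoi → Kyoto → Porto → Bern → Riga → Oslo → Doha → Kigali → Vilnius → Bogota → Minsk → Lima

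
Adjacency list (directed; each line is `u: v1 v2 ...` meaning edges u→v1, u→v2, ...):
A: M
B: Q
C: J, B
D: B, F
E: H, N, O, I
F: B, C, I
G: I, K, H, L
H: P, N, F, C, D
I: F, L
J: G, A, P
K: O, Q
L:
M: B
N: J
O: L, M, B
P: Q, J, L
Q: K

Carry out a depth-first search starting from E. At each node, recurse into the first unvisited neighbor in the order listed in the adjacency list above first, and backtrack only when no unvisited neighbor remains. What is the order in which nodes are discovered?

Visit E
E → H
H → P
P → Q
Q → K
K → O
O → L
O → M
M → B
P → J
J → G
G → I
I → F
F → C
J → A
H → N
H → D

E, H, P, Q, K, O, L, M, B, J, G, I, F, C, A, N, D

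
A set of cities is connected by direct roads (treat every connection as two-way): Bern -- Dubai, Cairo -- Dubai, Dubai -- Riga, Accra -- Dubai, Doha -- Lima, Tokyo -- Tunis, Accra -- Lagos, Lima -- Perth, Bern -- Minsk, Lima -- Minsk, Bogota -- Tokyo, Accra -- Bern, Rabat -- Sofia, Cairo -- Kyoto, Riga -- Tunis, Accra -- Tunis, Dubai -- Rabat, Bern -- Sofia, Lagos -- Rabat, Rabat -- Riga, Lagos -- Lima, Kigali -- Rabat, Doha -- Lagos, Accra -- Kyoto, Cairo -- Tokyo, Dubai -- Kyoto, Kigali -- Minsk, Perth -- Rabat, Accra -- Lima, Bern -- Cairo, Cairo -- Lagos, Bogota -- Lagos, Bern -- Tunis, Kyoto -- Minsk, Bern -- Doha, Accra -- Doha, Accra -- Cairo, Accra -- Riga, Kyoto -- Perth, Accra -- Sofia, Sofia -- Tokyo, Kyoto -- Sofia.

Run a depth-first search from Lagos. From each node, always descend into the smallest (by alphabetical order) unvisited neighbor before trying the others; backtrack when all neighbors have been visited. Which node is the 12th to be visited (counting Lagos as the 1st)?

Doha

Visit Lagos
Lagos → Accra
Accra → Bern
Bern → Cairo
Cairo → Dubai
Dubai → Kyoto
Kyoto → Minsk
Minsk → Kigali
Kigali → Rabat
Rabat → Perth
Perth → Lima
Lima → Doha
Rabat → Riga
Riga → Tunis
Tunis → Tokyo
Tokyo → Bogota
Tokyo → Sofia

Visit order: Lagos, Accra, Bern, Cairo, Dubai, Kyoto, Minsk, Kigali, Rabat, Perth, Lima, Doha, Riga, Tunis, Tokyo, Bogota, Sofia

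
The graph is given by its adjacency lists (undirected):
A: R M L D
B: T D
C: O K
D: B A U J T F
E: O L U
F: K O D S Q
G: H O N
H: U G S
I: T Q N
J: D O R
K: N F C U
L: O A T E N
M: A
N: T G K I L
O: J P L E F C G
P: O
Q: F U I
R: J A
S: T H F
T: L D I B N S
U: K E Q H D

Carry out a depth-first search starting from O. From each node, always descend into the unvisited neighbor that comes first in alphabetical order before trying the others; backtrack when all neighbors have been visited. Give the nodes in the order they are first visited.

O, C, K, F, D, A, L, E, U, H, G, N, I, Q, T, B, S, M, R, J, P

Visit O
O → C
C → K
K → F
F → D
D → A
A → L
L → E
E → U
U → H
H → G
G → N
N → I
I → Q
I → T
T → B
T → S
A → M
A → R
R → J
O → P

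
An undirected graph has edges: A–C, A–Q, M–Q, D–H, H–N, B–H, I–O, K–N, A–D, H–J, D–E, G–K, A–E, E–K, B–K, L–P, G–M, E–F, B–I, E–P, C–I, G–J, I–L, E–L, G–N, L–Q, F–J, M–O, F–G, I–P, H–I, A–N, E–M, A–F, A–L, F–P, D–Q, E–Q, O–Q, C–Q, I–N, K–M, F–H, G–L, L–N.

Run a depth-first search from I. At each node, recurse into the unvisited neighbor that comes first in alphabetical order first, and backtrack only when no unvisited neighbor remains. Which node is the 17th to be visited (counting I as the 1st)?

Visit I
I → B
B → H
H → D
D → A
A → C
C → Q
Q → E
E → F
F → G
G → J
G → K
K → M
M → O
K → N
N → L
L → P

Visit order: I, B, H, D, A, C, Q, E, F, G, J, K, M, O, N, L, P

P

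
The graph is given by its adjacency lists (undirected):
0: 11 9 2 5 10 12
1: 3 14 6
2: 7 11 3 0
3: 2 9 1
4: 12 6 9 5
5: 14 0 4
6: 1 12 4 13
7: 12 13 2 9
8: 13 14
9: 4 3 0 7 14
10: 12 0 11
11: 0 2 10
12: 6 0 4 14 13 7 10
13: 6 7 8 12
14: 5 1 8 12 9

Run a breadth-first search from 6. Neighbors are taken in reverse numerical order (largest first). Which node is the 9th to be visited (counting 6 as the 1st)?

Visit 6; enqueue 13, 12, 4, 1 → queue [13, 12, 4, 1]
Visit 13; enqueue 8, 7 → queue [12, 4, 1, 8, 7]
Visit 12; enqueue 14, 10, 0 → queue [4, 1, 8, 7, 14, 10, 0]
Visit 4; enqueue 9, 5 → queue [1, 8, 7, 14, 10, 0, 9, 5]
Visit 1; enqueue 3 → queue [8, 7, 14, 10, 0, 9, 5, 3]
Visit 8 → queue [7, 14, 10, 0, 9, 5, 3]
Visit 7; enqueue 2 → queue [14, 10, 0, 9, 5, 3, 2]
Visit 14 → queue [10, 0, 9, 5, 3, 2]
Visit 10; enqueue 11 → queue [0, 9, 5, 3, 2, 11]
Visit 0 → queue [9, 5, 3, 2, 11]
Visit 9 → queue [5, 3, 2, 11]
Visit 5 → queue [3, 2, 11]
Visit 3 → queue [2, 11]
Visit 2 → queue [11]
Visit 11 → queue []

Visit order: 6, 13, 12, 4, 1, 8, 7, 14, 10, 0, 9, 5, 3, 2, 11

10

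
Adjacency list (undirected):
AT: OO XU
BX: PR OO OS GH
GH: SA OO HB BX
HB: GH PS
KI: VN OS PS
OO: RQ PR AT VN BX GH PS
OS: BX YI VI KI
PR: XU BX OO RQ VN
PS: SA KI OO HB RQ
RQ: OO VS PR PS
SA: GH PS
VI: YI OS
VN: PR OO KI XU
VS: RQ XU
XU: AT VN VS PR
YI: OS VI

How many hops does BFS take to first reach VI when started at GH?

3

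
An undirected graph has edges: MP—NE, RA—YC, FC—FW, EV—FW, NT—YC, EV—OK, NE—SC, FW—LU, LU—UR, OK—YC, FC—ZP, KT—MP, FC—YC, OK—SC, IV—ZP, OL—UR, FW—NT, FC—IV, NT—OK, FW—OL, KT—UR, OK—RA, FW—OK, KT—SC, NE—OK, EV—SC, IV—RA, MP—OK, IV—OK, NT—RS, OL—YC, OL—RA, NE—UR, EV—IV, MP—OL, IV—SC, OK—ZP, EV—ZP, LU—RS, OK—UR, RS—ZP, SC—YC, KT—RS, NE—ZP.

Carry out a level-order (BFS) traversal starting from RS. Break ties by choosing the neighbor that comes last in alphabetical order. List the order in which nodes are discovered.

Visit RS; enqueue ZP, NT, LU, KT → queue [ZP, NT, LU, KT]
Visit ZP; enqueue OK, NE, IV, FC, EV → queue [NT, LU, KT, OK, NE, IV, FC, EV]
Visit NT; enqueue YC, FW → queue [LU, KT, OK, NE, IV, FC, EV, YC, FW]
Visit LU; enqueue UR → queue [KT, OK, NE, IV, FC, EV, YC, FW, UR]
Visit KT; enqueue SC, MP → queue [OK, NE, IV, FC, EV, YC, FW, UR, SC, MP]
Visit OK; enqueue RA → queue [NE, IV, FC, EV, YC, FW, UR, SC, MP, RA]
Visit NE → queue [IV, FC, EV, YC, FW, UR, SC, MP, RA]
Visit IV → queue [FC, EV, YC, FW, UR, SC, MP, RA]
Visit FC → queue [EV, YC, FW, UR, SC, MP, RA]
Visit EV → queue [YC, FW, UR, SC, MP, RA]
Visit YC; enqueue OL → queue [FW, UR, SC, MP, RA, OL]
Visit FW → queue [UR, SC, MP, RA, OL]
Visit UR → queue [SC, MP, RA, OL]
Visit SC → queue [MP, RA, OL]
Visit MP → queue [RA, OL]
Visit RA → queue [OL]
Visit OL → queue []

RS -> ZP -> NT -> LU -> KT -> OK -> NE -> IV -> FC -> EV -> YC -> FW -> UR -> SC -> MP -> RA -> OL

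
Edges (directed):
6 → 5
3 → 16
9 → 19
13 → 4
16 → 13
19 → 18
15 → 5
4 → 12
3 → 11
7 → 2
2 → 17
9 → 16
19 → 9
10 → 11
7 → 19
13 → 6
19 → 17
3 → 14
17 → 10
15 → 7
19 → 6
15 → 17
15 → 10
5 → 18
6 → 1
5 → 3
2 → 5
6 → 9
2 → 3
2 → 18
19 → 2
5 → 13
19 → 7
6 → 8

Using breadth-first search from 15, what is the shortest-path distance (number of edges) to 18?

Level 0: 15
Level 1: 5, 7, 10, 17
Level 2: 2, 3, 11, 13, 18, 19
Level 3: 4, 6, 9, 14, 16
Level 4: 1, 8, 12
18 first appears at level 2.

2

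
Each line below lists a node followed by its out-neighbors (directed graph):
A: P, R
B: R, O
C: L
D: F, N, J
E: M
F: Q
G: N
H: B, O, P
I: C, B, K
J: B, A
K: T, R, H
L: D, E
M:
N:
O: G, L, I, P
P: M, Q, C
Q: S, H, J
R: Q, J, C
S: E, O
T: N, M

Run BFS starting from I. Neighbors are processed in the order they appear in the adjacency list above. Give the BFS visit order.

Visit I; enqueue C, B, K → queue [C, B, K]
Visit C; enqueue L → queue [B, K, L]
Visit B; enqueue R, O → queue [K, L, R, O]
Visit K; enqueue T, H → queue [L, R, O, T, H]
Visit L; enqueue D, E → queue [R, O, T, H, D, E]
Visit R; enqueue Q, J → queue [O, T, H, D, E, Q, J]
Visit O; enqueue G, P → queue [T, H, D, E, Q, J, G, P]
Visit T; enqueue N, M → queue [H, D, E, Q, J, G, P, N, M]
Visit H → queue [D, E, Q, J, G, P, N, M]
Visit D; enqueue F → queue [E, Q, J, G, P, N, M, F]
Visit E → queue [Q, J, G, P, N, M, F]
Visit Q; enqueue S → queue [J, G, P, N, M, F, S]
Visit J; enqueue A → queue [G, P, N, M, F, S, A]
Visit G → queue [P, N, M, F, S, A]
Visit P → queue [N, M, F, S, A]
Visit N → queue [M, F, S, A]
Visit M → queue [F, S, A]
Visit F → queue [S, A]
Visit S → queue [A]
Visit A → queue []

I → C → B → K → L → R → O → T → H → D → E → Q → J → G → P → N → M → F → S → A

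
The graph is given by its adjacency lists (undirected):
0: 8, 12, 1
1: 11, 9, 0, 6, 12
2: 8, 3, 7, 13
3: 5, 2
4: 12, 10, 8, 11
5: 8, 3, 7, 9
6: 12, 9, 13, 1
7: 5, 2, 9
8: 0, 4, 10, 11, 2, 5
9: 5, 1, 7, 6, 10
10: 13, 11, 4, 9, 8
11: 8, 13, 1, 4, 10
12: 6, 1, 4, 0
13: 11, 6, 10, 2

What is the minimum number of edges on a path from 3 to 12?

Level 0: 3
Level 1: 2, 5
Level 2: 7, 8, 9, 13
Level 3: 0, 1, 4, 6, 10, 11
Level 4: 12
12 first appears at level 4.

4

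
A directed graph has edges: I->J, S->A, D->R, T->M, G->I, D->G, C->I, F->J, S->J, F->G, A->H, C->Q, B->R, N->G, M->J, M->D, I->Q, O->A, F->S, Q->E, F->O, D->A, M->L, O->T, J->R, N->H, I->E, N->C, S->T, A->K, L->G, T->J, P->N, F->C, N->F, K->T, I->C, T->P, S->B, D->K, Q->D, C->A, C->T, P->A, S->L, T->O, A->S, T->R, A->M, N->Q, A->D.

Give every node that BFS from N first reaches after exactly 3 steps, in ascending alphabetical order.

Level 0: N
Level 1: C, F, G, H, Q
Level 2: A, D, E, I, J, O, S, T
Level 3: B, K, L, M, P, R

B, K, L, M, P, R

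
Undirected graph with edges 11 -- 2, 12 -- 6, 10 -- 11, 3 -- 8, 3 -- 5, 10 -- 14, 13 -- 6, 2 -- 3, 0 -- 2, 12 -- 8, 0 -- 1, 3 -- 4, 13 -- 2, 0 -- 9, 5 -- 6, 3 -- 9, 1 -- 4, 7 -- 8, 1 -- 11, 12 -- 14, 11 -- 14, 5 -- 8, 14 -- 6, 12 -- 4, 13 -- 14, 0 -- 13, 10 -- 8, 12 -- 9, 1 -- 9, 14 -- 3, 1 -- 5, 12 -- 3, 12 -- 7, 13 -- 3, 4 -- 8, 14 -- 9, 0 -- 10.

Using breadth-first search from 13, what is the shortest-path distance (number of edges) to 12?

2

Level 0: 13
Level 1: 0, 2, 3, 6, 14
Level 2: 1, 4, 5, 8, 9, 10, 11, 12
Level 3: 7
12 first appears at level 2.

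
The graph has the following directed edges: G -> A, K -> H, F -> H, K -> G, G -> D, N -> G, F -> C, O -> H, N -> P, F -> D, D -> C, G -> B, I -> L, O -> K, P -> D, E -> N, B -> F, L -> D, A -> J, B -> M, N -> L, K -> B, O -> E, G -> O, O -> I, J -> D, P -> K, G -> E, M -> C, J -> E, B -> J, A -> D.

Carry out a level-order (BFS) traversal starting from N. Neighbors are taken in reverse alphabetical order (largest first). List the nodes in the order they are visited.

Visit N; enqueue P, L, G → queue [P, L, G]
Visit P; enqueue K, D → queue [L, G, K, D]
Visit L → queue [G, K, D]
Visit G; enqueue O, E, B, A → queue [K, D, O, E, B, A]
Visit K; enqueue H → queue [D, O, E, B, A, H]
Visit D; enqueue C → queue [O, E, B, A, H, C]
Visit O; enqueue I → queue [E, B, A, H, C, I]
Visit E → queue [B, A, H, C, I]
Visit B; enqueue M, J, F → queue [A, H, C, I, M, J, F]
Visit A → queue [H, C, I, M, J, F]
Visit H → queue [C, I, M, J, F]
Visit C → queue [I, M, J, F]
Visit I → queue [M, J, F]
Visit M → queue [J, F]
Visit J → queue [F]
Visit F → queue []

N, P, L, G, K, D, O, E, B, A, H, C, I, M, J, F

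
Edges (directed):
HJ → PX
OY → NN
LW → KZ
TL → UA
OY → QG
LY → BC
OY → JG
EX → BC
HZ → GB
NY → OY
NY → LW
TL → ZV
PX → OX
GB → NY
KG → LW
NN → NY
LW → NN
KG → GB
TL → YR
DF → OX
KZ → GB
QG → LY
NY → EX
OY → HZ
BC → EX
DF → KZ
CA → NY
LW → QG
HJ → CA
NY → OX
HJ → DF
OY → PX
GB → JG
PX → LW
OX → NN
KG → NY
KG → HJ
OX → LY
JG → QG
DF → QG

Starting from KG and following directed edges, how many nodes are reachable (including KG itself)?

BFS from KG visits: KG, GB, HJ, LW, NY, JG, CA, DF, PX, KZ, NN, QG, EX, OX, OY, LY, BC, HZ
Reachable nodes: 18 of 22 total.

18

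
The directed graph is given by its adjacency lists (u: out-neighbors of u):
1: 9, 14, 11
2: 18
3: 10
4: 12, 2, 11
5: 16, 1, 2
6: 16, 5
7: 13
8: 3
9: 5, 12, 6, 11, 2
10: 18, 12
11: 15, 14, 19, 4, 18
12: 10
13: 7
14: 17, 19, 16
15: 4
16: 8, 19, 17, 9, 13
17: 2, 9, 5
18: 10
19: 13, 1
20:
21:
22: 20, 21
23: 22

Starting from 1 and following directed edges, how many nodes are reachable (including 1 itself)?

BFS from 1 visits: 1, 9, 11, 14, 2, 5, 6, 12, 4, 15, 18, 19, 16, 17, 10, 13, 8, 7, 3
Reachable nodes: 19 of 23 total.

19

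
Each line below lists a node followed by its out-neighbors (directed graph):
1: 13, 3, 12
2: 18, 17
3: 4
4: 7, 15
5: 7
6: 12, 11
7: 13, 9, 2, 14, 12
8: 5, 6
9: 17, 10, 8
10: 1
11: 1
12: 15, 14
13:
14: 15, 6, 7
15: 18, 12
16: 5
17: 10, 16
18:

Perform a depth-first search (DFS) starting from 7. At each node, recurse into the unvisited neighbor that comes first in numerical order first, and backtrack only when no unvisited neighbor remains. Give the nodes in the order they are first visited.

7 2 17 10 1 3 4 15 12 14 6 11 18 13 16 5 9 8

Visit 7
7 → 2
2 → 17
17 → 10
10 → 1
1 → 3
3 → 4
4 → 15
15 → 12
12 → 14
14 → 6
6 → 11
15 → 18
1 → 13
17 → 16
16 → 5
7 → 9
9 → 8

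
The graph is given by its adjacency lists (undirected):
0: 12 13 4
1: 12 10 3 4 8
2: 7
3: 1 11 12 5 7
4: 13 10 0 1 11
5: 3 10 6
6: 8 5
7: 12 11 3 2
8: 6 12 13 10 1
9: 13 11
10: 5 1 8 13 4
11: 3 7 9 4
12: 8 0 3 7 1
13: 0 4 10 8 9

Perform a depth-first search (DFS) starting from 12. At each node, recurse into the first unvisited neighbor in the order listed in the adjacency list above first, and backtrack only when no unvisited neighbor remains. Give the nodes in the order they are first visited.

12 → 8 → 6 → 5 → 3 → 1 → 10 → 13 → 0 → 4 → 11 → 7 → 2 → 9

Visit 12
12 → 8
8 → 6
6 → 5
5 → 3
3 → 1
1 → 10
10 → 13
13 → 0
0 → 4
4 → 11
11 → 7
7 → 2
11 → 9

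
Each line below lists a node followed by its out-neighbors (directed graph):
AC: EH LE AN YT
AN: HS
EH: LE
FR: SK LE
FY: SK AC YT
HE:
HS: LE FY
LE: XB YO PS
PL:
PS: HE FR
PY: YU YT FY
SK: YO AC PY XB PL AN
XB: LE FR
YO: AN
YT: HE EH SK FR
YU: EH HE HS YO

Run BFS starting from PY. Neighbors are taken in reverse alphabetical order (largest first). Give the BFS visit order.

Visit PY; enqueue YU, YT, FY → queue [YU, YT, FY]
Visit YU; enqueue YO, HS, HE, EH → queue [YT, FY, YO, HS, HE, EH]
Visit YT; enqueue SK, FR → queue [FY, YO, HS, HE, EH, SK, FR]
Visit FY; enqueue AC → queue [YO, HS, HE, EH, SK, FR, AC]
Visit YO; enqueue AN → queue [HS, HE, EH, SK, FR, AC, AN]
Visit HS; enqueue LE → queue [HE, EH, SK, FR, AC, AN, LE]
Visit HE → queue [EH, SK, FR, AC, AN, LE]
Visit EH → queue [SK, FR, AC, AN, LE]
Visit SK; enqueue XB, PL → queue [FR, AC, AN, LE, XB, PL]
Visit FR → queue [AC, AN, LE, XB, PL]
Visit AC → queue [AN, LE, XB, PL]
Visit AN → queue [LE, XB, PL]
Visit LE; enqueue PS → queue [XB, PL, PS]
Visit XB → queue [PL, PS]
Visit PL → queue [PS]
Visit PS → queue []

PY, YU, YT, FY, YO, HS, HE, EH, SK, FR, AC, AN, LE, XB, PL, PS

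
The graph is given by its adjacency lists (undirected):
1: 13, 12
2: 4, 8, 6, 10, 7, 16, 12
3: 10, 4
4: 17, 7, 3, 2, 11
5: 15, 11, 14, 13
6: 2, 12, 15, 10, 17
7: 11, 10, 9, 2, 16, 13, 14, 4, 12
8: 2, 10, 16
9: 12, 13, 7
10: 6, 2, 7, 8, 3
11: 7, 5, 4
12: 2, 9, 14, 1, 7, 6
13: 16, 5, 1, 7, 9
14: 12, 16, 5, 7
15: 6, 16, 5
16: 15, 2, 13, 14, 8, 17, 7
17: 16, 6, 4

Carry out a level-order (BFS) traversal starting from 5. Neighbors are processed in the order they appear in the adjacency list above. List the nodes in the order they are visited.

Visit 5; enqueue 15, 11, 14, 13 → queue [15, 11, 14, 13]
Visit 15; enqueue 6, 16 → queue [11, 14, 13, 6, 16]
Visit 11; enqueue 7, 4 → queue [14, 13, 6, 16, 7, 4]
Visit 14; enqueue 12 → queue [13, 6, 16, 7, 4, 12]
Visit 13; enqueue 1, 9 → queue [6, 16, 7, 4, 12, 1, 9]
Visit 6; enqueue 2, 10, 17 → queue [16, 7, 4, 12, 1, 9, 2, 10, 17]
Visit 16; enqueue 8 → queue [7, 4, 12, 1, 9, 2, 10, 17, 8]
Visit 7 → queue [4, 12, 1, 9, 2, 10, 17, 8]
Visit 4; enqueue 3 → queue [12, 1, 9, 2, 10, 17, 8, 3]
Visit 12 → queue [1, 9, 2, 10, 17, 8, 3]
Visit 1 → queue [9, 2, 10, 17, 8, 3]
Visit 9 → queue [2, 10, 17, 8, 3]
Visit 2 → queue [10, 17, 8, 3]
Visit 10 → queue [17, 8, 3]
Visit 17 → queue [8, 3]
Visit 8 → queue [3]
Visit 3 → queue []

5, 15, 11, 14, 13, 6, 16, 7, 4, 12, 1, 9, 2, 10, 17, 8, 3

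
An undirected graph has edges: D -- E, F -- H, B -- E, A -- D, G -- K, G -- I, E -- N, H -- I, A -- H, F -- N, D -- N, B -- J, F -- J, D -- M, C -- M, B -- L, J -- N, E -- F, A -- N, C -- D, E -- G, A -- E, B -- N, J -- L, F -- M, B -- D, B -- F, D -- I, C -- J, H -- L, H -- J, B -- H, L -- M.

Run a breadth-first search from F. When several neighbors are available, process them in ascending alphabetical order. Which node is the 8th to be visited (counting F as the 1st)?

D

Visit F; enqueue B, E, H, J, M, N → queue [B, E, H, J, M, N]
Visit B; enqueue D, L → queue [E, H, J, M, N, D, L]
Visit E; enqueue A, G → queue [H, J, M, N, D, L, A, G]
Visit H; enqueue I → queue [J, M, N, D, L, A, G, I]
Visit J; enqueue C → queue [M, N, D, L, A, G, I, C]
Visit M → queue [N, D, L, A, G, I, C]
Visit N → queue [D, L, A, G, I, C]
Visit D → queue [L, A, G, I, C]
Visit L → queue [A, G, I, C]
Visit A → queue [G, I, C]
Visit G; enqueue K → queue [I, C, K]
Visit I → queue [C, K]
Visit C → queue [K]
Visit K → queue []

Visit order: F, B, E, H, J, M, N, D, L, A, G, I, C, K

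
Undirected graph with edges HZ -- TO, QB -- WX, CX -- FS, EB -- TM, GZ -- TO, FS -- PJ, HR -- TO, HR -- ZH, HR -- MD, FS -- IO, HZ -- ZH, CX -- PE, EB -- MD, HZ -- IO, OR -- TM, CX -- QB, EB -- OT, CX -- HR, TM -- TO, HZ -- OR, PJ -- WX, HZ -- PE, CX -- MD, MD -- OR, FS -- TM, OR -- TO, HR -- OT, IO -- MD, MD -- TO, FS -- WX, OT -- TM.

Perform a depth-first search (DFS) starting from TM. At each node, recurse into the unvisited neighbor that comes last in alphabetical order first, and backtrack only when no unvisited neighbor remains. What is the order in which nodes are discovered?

TM TO OR MD IO HZ ZH HR OT EB CX QB WX PJ FS PE GZ

Visit TM
TM → TO
TO → OR
OR → MD
MD → IO
IO → HZ
HZ → ZH
ZH → HR
HR → OT
OT → EB
HR → CX
CX → QB
QB → WX
WX → PJ
PJ → FS
CX → PE
TO → GZ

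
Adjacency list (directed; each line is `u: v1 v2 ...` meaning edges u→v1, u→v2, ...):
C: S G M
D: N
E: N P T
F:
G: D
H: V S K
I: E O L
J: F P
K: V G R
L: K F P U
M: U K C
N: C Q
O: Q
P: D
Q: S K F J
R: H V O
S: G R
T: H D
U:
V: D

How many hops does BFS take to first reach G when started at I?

3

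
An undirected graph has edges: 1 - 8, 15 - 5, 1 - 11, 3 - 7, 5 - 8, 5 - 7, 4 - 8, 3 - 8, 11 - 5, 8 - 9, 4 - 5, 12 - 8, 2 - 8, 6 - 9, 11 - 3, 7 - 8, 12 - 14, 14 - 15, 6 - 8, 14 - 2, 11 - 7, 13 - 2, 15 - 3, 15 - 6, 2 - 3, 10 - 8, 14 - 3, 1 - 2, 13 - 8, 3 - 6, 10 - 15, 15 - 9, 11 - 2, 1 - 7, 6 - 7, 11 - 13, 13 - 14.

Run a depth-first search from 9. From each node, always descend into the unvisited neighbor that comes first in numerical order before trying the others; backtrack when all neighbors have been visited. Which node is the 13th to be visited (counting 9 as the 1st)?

Visit 9
9 → 6
6 → 3
3 → 2
2 → 1
1 → 7
7 → 5
5 → 4
4 → 8
8 → 10
10 → 15
15 → 14
14 → 12
14 → 13
13 → 11

Visit order: 9, 6, 3, 2, 1, 7, 5, 4, 8, 10, 15, 14, 12, 13, 11

12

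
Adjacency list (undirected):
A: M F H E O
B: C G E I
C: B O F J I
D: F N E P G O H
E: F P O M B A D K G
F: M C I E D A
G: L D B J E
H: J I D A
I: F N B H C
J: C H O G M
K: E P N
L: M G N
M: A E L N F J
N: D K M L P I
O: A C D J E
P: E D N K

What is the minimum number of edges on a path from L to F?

Level 0: L
Level 1: G, M, N
Level 2: A, B, D, E, F, I, J, K, P
Level 3: C, H, O
F first appears at level 2.

2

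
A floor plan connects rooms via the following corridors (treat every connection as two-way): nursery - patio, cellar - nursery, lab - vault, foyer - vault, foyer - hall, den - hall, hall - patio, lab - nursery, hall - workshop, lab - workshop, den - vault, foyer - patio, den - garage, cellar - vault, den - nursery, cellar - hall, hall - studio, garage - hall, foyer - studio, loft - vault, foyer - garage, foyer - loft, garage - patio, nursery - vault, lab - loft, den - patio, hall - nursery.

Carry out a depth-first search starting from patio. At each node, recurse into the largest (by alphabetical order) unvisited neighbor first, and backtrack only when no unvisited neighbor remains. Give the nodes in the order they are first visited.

Visit patio
patio → nursery
nursery → vault
vault → loft
loft → lab
lab → workshop
workshop → hall
hall → studio
studio → foyer
foyer → garage
garage → den
hall → cellar

patio -> nursery -> vault -> loft -> lab -> workshop -> hall -> studio -> foyer -> garage -> den -> cellar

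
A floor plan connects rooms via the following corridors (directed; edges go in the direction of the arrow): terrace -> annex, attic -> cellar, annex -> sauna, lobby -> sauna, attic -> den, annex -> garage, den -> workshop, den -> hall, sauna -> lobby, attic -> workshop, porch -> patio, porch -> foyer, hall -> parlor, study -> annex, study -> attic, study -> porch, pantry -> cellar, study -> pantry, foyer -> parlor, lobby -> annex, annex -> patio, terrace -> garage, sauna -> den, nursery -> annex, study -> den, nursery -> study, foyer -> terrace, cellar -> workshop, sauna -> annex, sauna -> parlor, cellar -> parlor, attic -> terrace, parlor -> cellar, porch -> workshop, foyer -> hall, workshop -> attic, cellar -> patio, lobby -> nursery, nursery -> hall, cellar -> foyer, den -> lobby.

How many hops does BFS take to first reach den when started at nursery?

2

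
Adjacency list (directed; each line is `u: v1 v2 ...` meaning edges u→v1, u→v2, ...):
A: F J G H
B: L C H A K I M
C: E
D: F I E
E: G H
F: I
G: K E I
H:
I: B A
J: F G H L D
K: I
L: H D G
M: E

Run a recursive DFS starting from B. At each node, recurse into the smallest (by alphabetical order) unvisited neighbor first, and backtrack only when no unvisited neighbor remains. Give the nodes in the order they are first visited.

Visit B
B → A
A → F
F → I
A → G
G → E
E → H
G → K
A → J
J → D
J → L
B → C
B → M

B, A, F, I, G, E, H, K, J, D, L, C, M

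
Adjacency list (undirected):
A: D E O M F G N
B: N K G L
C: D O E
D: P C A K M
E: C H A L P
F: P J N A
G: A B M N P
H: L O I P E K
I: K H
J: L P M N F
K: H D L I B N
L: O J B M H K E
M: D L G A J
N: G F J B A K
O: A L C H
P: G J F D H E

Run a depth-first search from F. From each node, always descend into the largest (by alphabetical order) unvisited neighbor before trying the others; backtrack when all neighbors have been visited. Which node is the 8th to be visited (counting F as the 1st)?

Visit F
F → P
P → J
J → N
N → K
K → L
L → O
O → H
H → I
H → E
E → C
C → D
D → M
M → G
G → B
G → A

Visit order: F, P, J, N, K, L, O, H, I, E, C, D, M, G, B, A

H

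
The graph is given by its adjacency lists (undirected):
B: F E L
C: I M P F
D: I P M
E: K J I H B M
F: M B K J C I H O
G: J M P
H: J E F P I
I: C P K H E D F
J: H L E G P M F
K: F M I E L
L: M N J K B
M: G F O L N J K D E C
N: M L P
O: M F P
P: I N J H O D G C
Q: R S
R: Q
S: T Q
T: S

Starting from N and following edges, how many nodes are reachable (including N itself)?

15

BFS from N visits: N, M, L, P, G, F, O, J, K, D, E, C, B, I, H
Reachable nodes: 15 of 19 total.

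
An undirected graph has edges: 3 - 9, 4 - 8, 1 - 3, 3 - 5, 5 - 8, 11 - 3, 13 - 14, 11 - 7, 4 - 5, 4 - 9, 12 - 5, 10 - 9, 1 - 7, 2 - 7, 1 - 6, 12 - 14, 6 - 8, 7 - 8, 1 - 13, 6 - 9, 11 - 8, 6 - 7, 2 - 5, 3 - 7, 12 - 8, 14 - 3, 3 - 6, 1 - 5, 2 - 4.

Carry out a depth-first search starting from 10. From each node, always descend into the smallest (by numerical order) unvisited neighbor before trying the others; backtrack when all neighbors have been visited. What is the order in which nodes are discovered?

Visit 10
10 → 9
9 → 3
3 → 1
1 → 5
5 → 2
2 → 4
4 → 8
8 → 6
6 → 7
7 → 11
8 → 12
12 → 14
14 → 13

10 → 9 → 3 → 1 → 5 → 2 → 4 → 8 → 6 → 7 → 11 → 12 → 14 → 13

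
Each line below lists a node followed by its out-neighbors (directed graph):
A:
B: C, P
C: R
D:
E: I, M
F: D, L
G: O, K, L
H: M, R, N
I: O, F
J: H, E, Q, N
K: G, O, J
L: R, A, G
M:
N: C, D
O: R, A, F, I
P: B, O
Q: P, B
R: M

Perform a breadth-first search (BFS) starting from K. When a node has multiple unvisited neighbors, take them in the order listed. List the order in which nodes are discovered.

K G O J L R A F I H E Q N M D P B C

Visit K; enqueue G, O, J → queue [G, O, J]
Visit G; enqueue L → queue [O, J, L]
Visit O; enqueue R, A, F, I → queue [J, L, R, A, F, I]
Visit J; enqueue H, E, Q, N → queue [L, R, A, F, I, H, E, Q, N]
Visit L → queue [R, A, F, I, H, E, Q, N]
Visit R; enqueue M → queue [A, F, I, H, E, Q, N, M]
Visit A → queue [F, I, H, E, Q, N, M]
Visit F; enqueue D → queue [I, H, E, Q, N, M, D]
Visit I → queue [H, E, Q, N, M, D]
Visit H → queue [E, Q, N, M, D]
Visit E → queue [Q, N, M, D]
Visit Q; enqueue P, B → queue [N, M, D, P, B]
Visit N; enqueue C → queue [M, D, P, B, C]
Visit M → queue [D, P, B, C]
Visit D → queue [P, B, C]
Visit P → queue [B, C]
Visit B → queue [C]
Visit C → queue []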